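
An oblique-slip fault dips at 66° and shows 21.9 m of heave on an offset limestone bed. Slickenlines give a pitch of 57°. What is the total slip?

dip-slip = heave / cos(dip) = 21.9 / cos(66°) = 53.84 m
net slip = dip-slip / sin(rake) = 53.84 / sin(57°) = 64.2 m

64.2 m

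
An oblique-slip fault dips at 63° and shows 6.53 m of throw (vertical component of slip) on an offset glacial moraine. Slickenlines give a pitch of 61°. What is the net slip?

8.38 m

dip-slip = throw / sin(dip) = 6.53 / sin(63°) = 7.329 m
net slip = dip-slip / sin(rake) = 7.329 / sin(61°) = 8.38 m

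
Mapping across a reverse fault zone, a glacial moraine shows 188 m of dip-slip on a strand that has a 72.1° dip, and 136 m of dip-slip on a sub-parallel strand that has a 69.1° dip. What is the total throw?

306 m

throw_A = 188 × sin(72.1°) = 178.9 m
throw_B = 136 × sin(69.1°) = 127.1 m
total = 178.9 + 127.1 = 306 m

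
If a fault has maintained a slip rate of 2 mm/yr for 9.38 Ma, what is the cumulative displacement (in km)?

18.8 km

slip = rate × time = 2 mm/yr × 9.38 Ma = 18800 m = 18.8 km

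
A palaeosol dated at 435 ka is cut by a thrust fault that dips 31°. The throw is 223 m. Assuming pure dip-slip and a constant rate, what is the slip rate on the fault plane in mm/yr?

0.995 mm/yr

dip-slip = throw / sin(dip) = 223 m / sin(31°) = 433 m
rate = 433 m / 435 ka = 0.000995 m/yr = 0.995 mm/yr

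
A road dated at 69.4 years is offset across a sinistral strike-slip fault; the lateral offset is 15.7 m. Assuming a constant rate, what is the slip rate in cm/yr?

22.6 cm/yr

rate = 15.7 m / 69.4 years = 0.226 m/yr = 22.6 cm/yr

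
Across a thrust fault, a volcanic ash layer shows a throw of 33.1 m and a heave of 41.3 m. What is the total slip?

52.9 m

net slip = √(throw² + heave²) = √(33.1² + 41.3²) = 52.9 m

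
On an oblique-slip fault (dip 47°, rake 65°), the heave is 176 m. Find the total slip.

dip-slip = heave / cos(dip) = 176 / cos(47°) = 258.1 m
net slip = dip-slip / sin(rake) = 258.1 / sin(65°) = 285 m

285 m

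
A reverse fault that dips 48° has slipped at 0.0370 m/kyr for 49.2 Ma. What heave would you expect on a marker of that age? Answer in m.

1220 m

dip-slip = rate × time = 0.0370 m/kyr × 49.2 Ma = 1820 m
heave = dip-slip × cos(dip) = 1820 × cos(48°) = 1220 m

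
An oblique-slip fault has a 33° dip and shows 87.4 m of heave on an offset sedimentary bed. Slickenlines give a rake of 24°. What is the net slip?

256 m

dip-slip = heave / cos(dip) = 87.4 / cos(33°) = 104.2 m
net slip = dip-slip / sin(rake) = 104.2 / sin(24°) = 256 m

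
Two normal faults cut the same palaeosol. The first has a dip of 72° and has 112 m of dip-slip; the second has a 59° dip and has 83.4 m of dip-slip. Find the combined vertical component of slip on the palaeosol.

throw_A = 112 × sin(72°) = 106.5 m
throw_B = 83.4 × sin(59°) = 71.49 m
total = 106.5 + 71.49 = 178 m

178 m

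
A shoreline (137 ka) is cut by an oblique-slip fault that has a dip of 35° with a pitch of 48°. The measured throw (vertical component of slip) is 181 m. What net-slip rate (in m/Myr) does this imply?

dip-slip = throw / sin(dip) = 181 / sin(35°) = 315.6 m
net slip = dip-slip / sin(rake) = 315.6 / sin(48°) = 424.6 m
rate = 424.6 m / 137 ka = 0.00310 m/yr = 3100 m/Myr

3100 m/Myr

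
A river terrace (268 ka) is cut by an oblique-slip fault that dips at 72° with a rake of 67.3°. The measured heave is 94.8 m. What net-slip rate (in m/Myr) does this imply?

dip-slip = heave / cos(dip) = 94.8 / cos(72°) = 306.8 m
net slip = dip-slip / sin(rake) = 306.8 / sin(67.3°) = 332.5 m
rate = 332.5 m / 268 ka = 0.00124 m/yr = 1240 m/Myr

1240 m/Myr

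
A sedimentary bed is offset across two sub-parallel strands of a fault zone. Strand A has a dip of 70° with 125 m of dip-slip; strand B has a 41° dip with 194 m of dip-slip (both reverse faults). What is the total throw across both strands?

throw_A = 125 × sin(70°) = 117.5 m
throw_B = 194 × sin(41°) = 127.3 m
total = 117.5 + 127.3 = 245 m

245 m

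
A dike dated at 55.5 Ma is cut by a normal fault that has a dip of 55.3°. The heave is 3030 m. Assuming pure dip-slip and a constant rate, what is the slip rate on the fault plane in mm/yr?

0.0959 mm/yr

dip-slip = heave / cos(dip) = 3030 m / cos(55.3°) = 5323 m
rate = 5323 m / 55.5 Ma = 0.0000959 m/yr = 0.0959 mm/yr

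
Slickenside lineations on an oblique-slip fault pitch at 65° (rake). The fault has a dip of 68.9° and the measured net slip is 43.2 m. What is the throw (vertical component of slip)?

dip-slip = net slip × sin(rake) = 43.2 m × sin(65°) = 39.15 m
throw = dip-slip × sin(dip) = 39.15 × sin(68.9°) = 36.5 m

36.5 m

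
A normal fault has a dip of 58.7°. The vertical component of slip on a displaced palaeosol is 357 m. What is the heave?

217 m

heave = throw / tan(dip) = 357 / tan(58.7°) = 217 m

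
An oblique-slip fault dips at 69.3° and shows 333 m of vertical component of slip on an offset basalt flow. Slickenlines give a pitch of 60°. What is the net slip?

411 m

dip-slip = throw / sin(dip) = 333 / sin(69.3°) = 356 m
net slip = dip-slip / sin(rake) = 356 / sin(60°) = 411 m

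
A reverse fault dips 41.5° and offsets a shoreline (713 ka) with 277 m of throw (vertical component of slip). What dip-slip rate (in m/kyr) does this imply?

dip-slip = throw / sin(dip) = 277 m / sin(41.5°) = 418 m
rate = 418 m / 713 ka = 0.000586 m/yr = 0.586 m/kyr

0.586 m/kyr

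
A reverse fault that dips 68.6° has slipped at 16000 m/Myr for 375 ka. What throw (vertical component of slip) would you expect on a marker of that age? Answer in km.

dip-slip = rate × time = 16000 m/Myr × 375 ka = 6000 m
throw = dip-slip × sin(dip) = 6000 × sin(68.6°) = 5590 m = 5.59 km

5.59 km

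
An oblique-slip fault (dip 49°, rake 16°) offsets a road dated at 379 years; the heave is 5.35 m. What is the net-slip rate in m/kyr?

78.1 m/kyr

dip-slip = heave / cos(dip) = 5.35 / cos(49°) = 8.155 m
net slip = dip-slip / sin(rake) = 8.155 / sin(16°) = 29.59 m
rate = 29.59 m / 379 years = 0.0781 m/yr = 78.1 m/kyr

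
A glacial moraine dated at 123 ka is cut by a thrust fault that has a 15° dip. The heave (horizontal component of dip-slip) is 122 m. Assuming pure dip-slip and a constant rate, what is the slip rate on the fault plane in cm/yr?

0.103 cm/yr

dip-slip = heave / cos(dip) = 122 m / cos(15°) = 126.3 m
rate = 126.3 m / 123 ka = 0.00103 m/yr = 0.103 cm/yr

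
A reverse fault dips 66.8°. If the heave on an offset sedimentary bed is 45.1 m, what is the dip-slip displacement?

dip-slip = heave / cos(dip) = 45.1 / cos(66.8°) = 114 m

114 m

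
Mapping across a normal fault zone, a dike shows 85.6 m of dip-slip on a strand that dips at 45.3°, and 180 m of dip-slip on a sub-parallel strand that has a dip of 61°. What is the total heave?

heave_A = 85.6 × cos(45.3°) = 60.21 m
heave_B = 180 × cos(61°) = 87.27 m
total = 60.21 + 87.27 = 147 m

147 m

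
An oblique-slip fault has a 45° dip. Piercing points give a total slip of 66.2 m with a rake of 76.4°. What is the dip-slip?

dip-slip = net slip × sin(rake) = 66.2 m × sin(76.4°) = 64.3 m

64.3 m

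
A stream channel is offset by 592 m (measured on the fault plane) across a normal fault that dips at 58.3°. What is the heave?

311 m

heave = dip-slip × cos(dip) = 592 m × cos(58.3°) = 311 m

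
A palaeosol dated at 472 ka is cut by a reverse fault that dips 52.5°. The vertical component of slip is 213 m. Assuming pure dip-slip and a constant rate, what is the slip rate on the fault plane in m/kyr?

dip-slip = throw / sin(dip) = 213 m / sin(52.5°) = 268.5 m
rate = 268.5 m / 472 ka = 0.000569 m/yr = 0.569 m/kyr

0.569 m/kyr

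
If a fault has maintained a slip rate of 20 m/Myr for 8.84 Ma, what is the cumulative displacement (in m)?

slip = rate × time = 20 m/Myr × 8.84 Ma = 177 m

177 m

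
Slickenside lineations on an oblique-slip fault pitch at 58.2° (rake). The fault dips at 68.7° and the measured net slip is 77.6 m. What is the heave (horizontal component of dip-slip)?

dip-slip = net slip × sin(rake) = 77.6 m × sin(58.2°) = 65.95 m
heave = dip-slip × cos(dip) = 65.95 × cos(68.7°) = 24 m

24 m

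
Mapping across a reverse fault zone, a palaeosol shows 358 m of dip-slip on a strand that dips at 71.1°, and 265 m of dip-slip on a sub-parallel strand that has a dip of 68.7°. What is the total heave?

212 m

heave_A = 358 × cos(71.1°) = 116 m
heave_B = 265 × cos(68.7°) = 96.26 m
total = 116 + 96.26 = 212 m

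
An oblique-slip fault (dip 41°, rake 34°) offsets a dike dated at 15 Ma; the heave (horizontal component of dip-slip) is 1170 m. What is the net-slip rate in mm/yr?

0.185 mm/yr

dip-slip = heave / cos(dip) = 1170 / cos(41°) = 1550 m
net slip = dip-slip / sin(rake) = 1550 / sin(34°) = 2772 m
rate = 2772 m / 15 Ma = 0.000185 m/yr = 0.185 mm/yr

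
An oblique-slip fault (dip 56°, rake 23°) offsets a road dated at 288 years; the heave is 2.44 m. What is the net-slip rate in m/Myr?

dip-slip = heave / cos(dip) = 2.44 / cos(56°) = 4.363 m
net slip = dip-slip / sin(rake) = 4.363 / sin(23°) = 11.17 m
rate = 11.17 m / 288 years = 0.0388 m/yr = 38800 m/Myr

38800 m/Myr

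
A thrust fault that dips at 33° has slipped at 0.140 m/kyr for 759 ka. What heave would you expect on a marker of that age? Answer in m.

89.1 m

dip-slip = rate × time = 0.140 m/kyr × 759 ka = 106.3 m
heave = dip-slip × cos(dip) = 106.3 × cos(33°) = 89.1 m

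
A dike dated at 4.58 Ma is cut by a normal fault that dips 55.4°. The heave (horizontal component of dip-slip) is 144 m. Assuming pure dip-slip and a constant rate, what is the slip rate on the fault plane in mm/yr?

dip-slip = heave / cos(dip) = 144 m / cos(55.4°) = 253.6 m
rate = 253.6 m / 4.58 Ma = 0.0000554 m/yr = 0.0554 mm/yr

0.0554 mm/yr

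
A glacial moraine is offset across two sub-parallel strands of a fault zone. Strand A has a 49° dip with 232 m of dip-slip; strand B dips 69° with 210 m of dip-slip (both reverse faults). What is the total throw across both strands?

371 m

throw_A = 232 × sin(49°) = 175.1 m
throw_B = 210 × sin(69°) = 196.1 m
total = 175.1 + 196.1 = 371 m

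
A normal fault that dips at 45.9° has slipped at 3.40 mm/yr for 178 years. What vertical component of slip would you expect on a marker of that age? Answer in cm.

dip-slip = rate × time = 3.40 mm/yr × 178 years = 0.6052 m
throw = dip-slip × sin(dip) = 0.6052 × sin(45.9°) = 0.435 m = 43.5 cm

43.5 cm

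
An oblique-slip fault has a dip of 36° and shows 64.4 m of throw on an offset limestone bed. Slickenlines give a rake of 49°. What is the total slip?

dip-slip = throw / sin(dip) = 64.4 / sin(36°) = 109.6 m
net slip = dip-slip / sin(rake) = 109.6 / sin(49°) = 145 m

145 m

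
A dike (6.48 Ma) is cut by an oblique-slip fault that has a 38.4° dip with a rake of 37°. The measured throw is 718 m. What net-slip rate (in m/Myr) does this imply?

dip-slip = throw / sin(dip) = 718 / sin(38.4°) = 1156 m
net slip = dip-slip / sin(rake) = 1156 / sin(37°) = 1921 m
rate = 1921 m / 6.48 Ma = 0.000296 m/yr = 296 m/Myr

296 m/Myr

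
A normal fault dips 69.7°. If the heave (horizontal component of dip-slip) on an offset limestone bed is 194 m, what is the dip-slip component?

dip-slip = heave / cos(dip) = 194 / cos(69.7°) = 559 m

559 m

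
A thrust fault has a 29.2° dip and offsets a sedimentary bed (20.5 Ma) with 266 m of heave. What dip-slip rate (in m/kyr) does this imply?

dip-slip = heave / cos(dip) = 266 m / cos(29.2°) = 304.7 m
rate = 304.7 m / 20.5 Ma = 0.0000149 m/yr = 0.0149 m/kyr

0.0149 m/kyr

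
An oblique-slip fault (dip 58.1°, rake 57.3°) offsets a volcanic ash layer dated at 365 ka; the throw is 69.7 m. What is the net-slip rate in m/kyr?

0.267 m/kyr

dip-slip = throw / sin(dip) = 69.7 / sin(58.1°) = 82.10 m
net slip = dip-slip / sin(rake) = 82.10 / sin(57.3°) = 97.56 m
rate = 97.56 m / 365 ka = 0.000267 m/yr = 0.267 m/kyr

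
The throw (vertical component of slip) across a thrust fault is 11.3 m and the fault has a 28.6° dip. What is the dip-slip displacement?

23.6 m

dip-slip = throw / sin(dip) = 11.3 / sin(28.6°) = 23.6 m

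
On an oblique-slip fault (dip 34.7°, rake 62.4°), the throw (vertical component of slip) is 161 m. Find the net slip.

319 m

dip-slip = throw / sin(dip) = 161 / sin(34.7°) = 282.8 m
net slip = dip-slip / sin(rake) = 282.8 / sin(62.4°) = 319 m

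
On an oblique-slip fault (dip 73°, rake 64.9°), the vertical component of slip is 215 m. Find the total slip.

dip-slip = throw / sin(dip) = 215 / sin(73°) = 224.8 m
net slip = dip-slip / sin(rake) = 224.8 / sin(64.9°) = 248 m

248 m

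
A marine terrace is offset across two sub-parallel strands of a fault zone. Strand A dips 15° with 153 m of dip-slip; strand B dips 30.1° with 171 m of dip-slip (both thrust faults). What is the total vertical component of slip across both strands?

125 m

throw_A = 153 × sin(15°) = 39.60 m
throw_B = 171 × sin(30.1°) = 85.76 m
total = 39.60 + 85.76 = 125 m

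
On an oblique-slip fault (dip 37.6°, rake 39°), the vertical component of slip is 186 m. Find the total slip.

484 m

dip-slip = throw / sin(dip) = 186 / sin(37.6°) = 304.8 m
net slip = dip-slip / sin(rake) = 304.8 / sin(39°) = 484 m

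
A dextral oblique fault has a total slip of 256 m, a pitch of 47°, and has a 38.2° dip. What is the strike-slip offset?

175 m

strike-slip = net slip × cos(rake) = 256 m × cos(47°) = 175 m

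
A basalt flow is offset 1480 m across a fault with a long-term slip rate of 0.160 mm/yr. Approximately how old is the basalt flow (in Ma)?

9.25 Ma

age = offset / rate = 1480 m / (0.160 mm/yr) = 9.25e+06 yr = 9.25 Ma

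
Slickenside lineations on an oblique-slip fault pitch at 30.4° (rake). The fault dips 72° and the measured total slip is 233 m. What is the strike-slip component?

strike-slip = net slip × cos(rake) = 233 m × cos(30.4°) = 201 m

201 m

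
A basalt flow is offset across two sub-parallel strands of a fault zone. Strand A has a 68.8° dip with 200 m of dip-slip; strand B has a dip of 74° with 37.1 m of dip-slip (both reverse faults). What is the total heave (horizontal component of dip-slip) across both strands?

heave_A = 200 × cos(68.8°) = 72.32 m
heave_B = 37.1 × cos(74°) = 10.23 m
total = 72.32 + 10.23 = 82.6 m

82.6 m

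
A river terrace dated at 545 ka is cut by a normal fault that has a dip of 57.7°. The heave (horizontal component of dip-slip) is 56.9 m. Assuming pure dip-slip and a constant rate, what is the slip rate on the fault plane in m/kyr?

dip-slip = heave / cos(dip) = 56.9 m / cos(57.7°) = 106.5 m
rate = 106.5 m / 545 ka = 0.000195 m/yr = 0.195 m/kyr

0.195 m/kyr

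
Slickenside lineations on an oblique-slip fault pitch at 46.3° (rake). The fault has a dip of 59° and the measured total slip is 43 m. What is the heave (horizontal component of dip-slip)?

dip-slip = net slip × sin(rake) = 43 m × sin(46.3°) = 31.09 m
heave = dip-slip × cos(dip) = 31.09 × cos(59°) = 16 m

16 m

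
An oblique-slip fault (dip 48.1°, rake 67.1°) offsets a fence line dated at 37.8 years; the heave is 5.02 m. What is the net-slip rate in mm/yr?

dip-slip = heave / cos(dip) = 5.02 / cos(48.1°) = 7.517 m
net slip = dip-slip / sin(rake) = 7.517 / sin(67.1°) = 8.160 m
rate = 8.160 m / 37.8 years = 0.216 m/yr = 216 mm/yr

216 mm/yr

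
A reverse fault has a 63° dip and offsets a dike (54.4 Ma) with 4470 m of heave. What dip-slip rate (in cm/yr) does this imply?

0.0181 cm/yr

dip-slip = heave / cos(dip) = 4470 m / cos(63°) = 9846 m
rate = 9846 m / 54.4 Ma = 0.000181 m/yr = 0.0181 cm/yr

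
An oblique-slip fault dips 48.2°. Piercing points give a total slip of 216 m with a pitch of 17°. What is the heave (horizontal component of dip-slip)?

dip-slip = net slip × sin(rake) = 216 m × sin(17°) = 63.15 m
heave = dip-slip × cos(dip) = 63.15 × cos(48.2°) = 42.1 m

42.1 m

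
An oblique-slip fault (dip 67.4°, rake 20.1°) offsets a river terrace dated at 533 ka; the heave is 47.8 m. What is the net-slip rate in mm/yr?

dip-slip = heave / cos(dip) = 47.8 / cos(67.4°) = 124.4 m
net slip = dip-slip / sin(rake) = 124.4 / sin(20.1°) = 361.9 m
rate = 361.9 m / 533 ka = 0.000679 m/yr = 0.679 mm/yr

0.679 mm/yr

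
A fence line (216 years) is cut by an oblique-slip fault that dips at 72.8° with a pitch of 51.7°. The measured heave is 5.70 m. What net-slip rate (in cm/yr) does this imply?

11.4 cm/yr

dip-slip = heave / cos(dip) = 5.70 / cos(72.8°) = 19.28 m
net slip = dip-slip / sin(rake) = 19.28 / sin(51.7°) = 24.56 m
rate = 24.56 m / 216 years = 0.114 m/yr = 11.4 cm/yr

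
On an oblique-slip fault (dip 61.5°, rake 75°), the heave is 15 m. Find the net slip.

dip-slip = heave / cos(dip) = 15 / cos(61.5°) = 31.44 m
net slip = dip-slip / sin(rake) = 31.44 / sin(75°) = 32.5 m

32.5 m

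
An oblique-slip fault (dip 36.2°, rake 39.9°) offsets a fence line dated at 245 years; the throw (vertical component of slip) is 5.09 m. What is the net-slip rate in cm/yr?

5.48 cm/yr

dip-slip = throw / sin(dip) = 5.09 / sin(36.2°) = 8.618 m
net slip = dip-slip / sin(rake) = 8.618 / sin(39.9°) = 13.44 m
rate = 13.44 m / 245 years = 0.0548 m/yr = 5.48 cm/yr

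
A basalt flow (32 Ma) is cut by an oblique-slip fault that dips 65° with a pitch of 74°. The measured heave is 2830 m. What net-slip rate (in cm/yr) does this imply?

dip-slip = heave / cos(dip) = 2830 / cos(65°) = 6696 m
net slip = dip-slip / sin(rake) = 6696 / sin(74°) = 6966 m
rate = 6966 m / 32 Ma = 0.000218 m/yr = 0.0218 cm/yr

0.0218 cm/yr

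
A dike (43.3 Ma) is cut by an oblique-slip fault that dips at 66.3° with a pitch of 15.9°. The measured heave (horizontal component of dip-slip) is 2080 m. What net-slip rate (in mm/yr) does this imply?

dip-slip = heave / cos(dip) = 2080 / cos(66.3°) = 5175 m
net slip = dip-slip / sin(rake) = 5175 / sin(15.9°) = 18890 m
rate = 18890 m / 43.3 Ma = 0.000436 m/yr = 0.436 mm/yr

0.436 mm/yr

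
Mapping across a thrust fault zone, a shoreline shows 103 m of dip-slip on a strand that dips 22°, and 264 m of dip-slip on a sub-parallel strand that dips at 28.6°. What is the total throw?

throw_A = 103 × sin(22°) = 38.58 m
throw_B = 264 × sin(28.6°) = 126.4 m
total = 38.58 + 126.4 = 165 m

165 m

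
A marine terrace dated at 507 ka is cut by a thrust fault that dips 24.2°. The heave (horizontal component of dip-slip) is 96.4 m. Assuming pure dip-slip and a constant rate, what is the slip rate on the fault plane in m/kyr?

dip-slip = heave / cos(dip) = 96.4 m / cos(24.2°) = 105.7 m
rate = 105.7 m / 507 ka = 0.000208 m/yr = 0.208 m/kyr

0.208 m/kyr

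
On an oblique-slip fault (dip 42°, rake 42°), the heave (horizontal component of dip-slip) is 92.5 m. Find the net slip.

dip-slip = heave / cos(dip) = 92.5 / cos(42°) = 124.5 m
net slip = dip-slip / sin(rake) = 124.5 / sin(42°) = 186 m

186 m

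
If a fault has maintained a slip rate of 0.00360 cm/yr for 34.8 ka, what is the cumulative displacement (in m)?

slip = rate × time = 0.00360 cm/yr × 34.8 ka = 1.25 m

1.25 m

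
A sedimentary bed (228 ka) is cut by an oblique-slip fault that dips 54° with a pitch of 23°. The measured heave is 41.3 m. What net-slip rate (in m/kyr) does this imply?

dip-slip = heave / cos(dip) = 41.3 / cos(54°) = 70.26 m
net slip = dip-slip / sin(rake) = 70.26 / sin(23°) = 179.8 m
rate = 179.8 m / 228 ka = 0.000789 m/yr = 0.789 m/kyr

0.789 m/kyr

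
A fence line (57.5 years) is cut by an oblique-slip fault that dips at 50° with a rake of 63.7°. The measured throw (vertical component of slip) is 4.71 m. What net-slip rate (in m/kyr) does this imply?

dip-slip = throw / sin(dip) = 4.71 / sin(50°) = 6.148 m
net slip = dip-slip / sin(rake) = 6.148 / sin(63.7°) = 6.858 m
rate = 6.858 m / 57.5 years = 0.119 m/yr = 119 m/kyr

119 m/kyr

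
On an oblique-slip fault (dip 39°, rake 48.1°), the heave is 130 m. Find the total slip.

dip-slip = heave / cos(dip) = 130 / cos(39°) = 167.3 m
net slip = dip-slip / sin(rake) = 167.3 / sin(48.1°) = 225 m

225 m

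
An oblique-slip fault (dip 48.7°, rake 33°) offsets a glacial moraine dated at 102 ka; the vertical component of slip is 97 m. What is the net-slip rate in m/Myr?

2320 m/Myr

dip-slip = throw / sin(dip) = 97 / sin(48.7°) = 129.1 m
net slip = dip-slip / sin(rake) = 129.1 / sin(33°) = 237.1 m
rate = 237.1 m / 102 ka = 0.00232 m/yr = 2320 m/Myr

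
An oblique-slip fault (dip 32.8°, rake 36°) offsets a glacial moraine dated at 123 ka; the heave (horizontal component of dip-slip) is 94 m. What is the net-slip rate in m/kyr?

1.55 m/kyr

dip-slip = heave / cos(dip) = 94 / cos(32.8°) = 111.8 m
net slip = dip-slip / sin(rake) = 111.8 / sin(36°) = 190.3 m
rate = 190.3 m / 123 ka = 0.00155 m/yr = 1.55 m/kyr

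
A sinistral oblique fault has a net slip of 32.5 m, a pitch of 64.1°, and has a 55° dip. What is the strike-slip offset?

14.2 m

strike-slip = net slip × cos(rake) = 32.5 m × cos(64.1°) = 14.2 m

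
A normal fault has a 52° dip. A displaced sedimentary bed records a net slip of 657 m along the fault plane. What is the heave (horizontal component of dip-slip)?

heave = dip-slip × cos(dip) = 657 m × cos(52°) = 404 m

404 m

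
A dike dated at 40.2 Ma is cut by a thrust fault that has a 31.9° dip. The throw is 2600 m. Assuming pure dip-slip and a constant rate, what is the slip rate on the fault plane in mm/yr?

0.122 mm/yr

dip-slip = throw / sin(dip) = 2600 m / sin(31.9°) = 4920 m
rate = 4920 m / 40.2 Ma = 0.000122 m/yr = 0.122 mm/yr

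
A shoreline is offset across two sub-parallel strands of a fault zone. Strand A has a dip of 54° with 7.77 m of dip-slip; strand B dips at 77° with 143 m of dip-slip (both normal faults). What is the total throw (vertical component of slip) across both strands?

146 m

throw_A = 7.77 × sin(54°) = 6.286 m
throw_B = 143 × sin(77°) = 139.3 m
total = 6.286 + 139.3 = 146 m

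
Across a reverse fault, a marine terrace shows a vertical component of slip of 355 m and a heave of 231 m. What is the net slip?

424 m

net slip = √(throw² + heave²) = √(355² + 231²) = 424 m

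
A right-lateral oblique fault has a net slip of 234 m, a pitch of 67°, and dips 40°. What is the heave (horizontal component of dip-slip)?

dip-slip = net slip × sin(rake) = 234 m × sin(67°) = 215.4 m
heave = dip-slip × cos(dip) = 215.4 × cos(40°) = 165 m

165 m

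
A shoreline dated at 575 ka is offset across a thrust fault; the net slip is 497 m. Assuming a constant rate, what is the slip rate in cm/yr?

0.0864 cm/yr

rate = 497 m / 575 ka = 0.000864 m/yr = 0.0864 cm/yr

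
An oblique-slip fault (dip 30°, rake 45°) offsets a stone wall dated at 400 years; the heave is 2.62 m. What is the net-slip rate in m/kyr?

dip-slip = heave / cos(dip) = 2.62 / cos(30°) = 3.025 m
net slip = dip-slip / sin(rake) = 3.025 / sin(45°) = 4.278 m
rate = 4.278 m / 400 years = 0.0107 m/yr = 10.7 m/kyr

10.7 m/kyr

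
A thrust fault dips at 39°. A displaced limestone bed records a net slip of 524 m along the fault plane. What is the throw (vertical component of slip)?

throw = dip-slip × sin(dip) = 524 m × sin(39°) = 330 m

330 m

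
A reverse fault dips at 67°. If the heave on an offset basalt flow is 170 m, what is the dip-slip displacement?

dip-slip = heave / cos(dip) = 170 / cos(67°) = 435 m

435 m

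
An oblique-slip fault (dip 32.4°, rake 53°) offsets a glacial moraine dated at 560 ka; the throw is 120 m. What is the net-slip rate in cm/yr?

dip-slip = throw / sin(dip) = 120 / sin(32.4°) = 224 m
net slip = dip-slip / sin(rake) = 224 / sin(53°) = 280.4 m
rate = 280.4 m / 560 ka = 0.000501 m/yr = 0.0501 cm/yr

0.0501 cm/yr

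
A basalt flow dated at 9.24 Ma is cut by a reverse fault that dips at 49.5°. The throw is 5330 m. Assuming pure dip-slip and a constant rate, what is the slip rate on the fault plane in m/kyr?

0.759 m/kyr

dip-slip = throw / sin(dip) = 5330 m / sin(49.5°) = 7009 m
rate = 7009 m / 9.24 Ma = 0.000759 m/yr = 0.759 m/kyr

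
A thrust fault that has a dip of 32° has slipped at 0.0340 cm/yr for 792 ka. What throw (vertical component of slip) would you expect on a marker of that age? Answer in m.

143 m

dip-slip = rate × time = 0.0340 cm/yr × 792 ka = 269.3 m
throw = dip-slip × sin(dip) = 269.3 × sin(32°) = 143 m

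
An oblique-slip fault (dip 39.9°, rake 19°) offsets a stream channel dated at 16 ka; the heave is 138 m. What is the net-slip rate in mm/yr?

34.5 mm/yr

dip-slip = heave / cos(dip) = 138 / cos(39.9°) = 179.9 m
net slip = dip-slip / sin(rake) = 179.9 / sin(19°) = 552.5 m
rate = 552.5 m / 16 ka = 0.0345 m/yr = 34.5 mm/yr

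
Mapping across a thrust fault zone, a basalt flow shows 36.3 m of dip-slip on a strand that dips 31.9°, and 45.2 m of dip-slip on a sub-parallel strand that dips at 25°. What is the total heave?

heave_A = 36.3 × cos(31.9°) = 30.82 m
heave_B = 45.2 × cos(25°) = 40.97 m
total = 30.82 + 40.97 = 71.8 m

71.8 m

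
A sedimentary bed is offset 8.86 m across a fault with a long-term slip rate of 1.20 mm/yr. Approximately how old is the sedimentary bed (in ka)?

age = offset / rate = 8.86 m / (1.20 mm/yr) = 7380 yr = 7.38 ka

7.38 ka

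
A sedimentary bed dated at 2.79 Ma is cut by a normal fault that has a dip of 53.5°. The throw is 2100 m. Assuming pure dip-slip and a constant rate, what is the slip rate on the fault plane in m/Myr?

936 m/Myr

dip-slip = throw / sin(dip) = 2100 m / sin(53.5°) = 2612 m
rate = 2612 m / 2.79 Ma = 0.000936 m/yr = 936 m/Myr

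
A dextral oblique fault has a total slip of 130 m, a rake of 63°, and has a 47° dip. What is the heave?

dip-slip = net slip × sin(rake) = 130 m × sin(63°) = 115.8 m
heave = dip-slip × cos(dip) = 115.8 × cos(47°) = 79 m

79 m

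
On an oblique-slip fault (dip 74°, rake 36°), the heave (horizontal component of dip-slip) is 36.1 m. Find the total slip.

dip-slip = heave / cos(dip) = 36.1 / cos(74°) = 131 m
net slip = dip-slip / sin(rake) = 131 / sin(36°) = 223 m

223 m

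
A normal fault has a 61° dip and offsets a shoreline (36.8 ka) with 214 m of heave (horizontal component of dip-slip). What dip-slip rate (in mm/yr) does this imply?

dip-slip = heave / cos(dip) = 214 m / cos(61°) = 441.4 m
rate = 441.4 m / 36.8 ka = 0.0120 m/yr = 12 mm/yr

12 mm/yr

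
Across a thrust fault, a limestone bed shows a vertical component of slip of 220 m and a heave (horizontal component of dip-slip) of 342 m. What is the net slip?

407 m

net slip = √(throw² + heave²) = √(220² + 342²) = 407 m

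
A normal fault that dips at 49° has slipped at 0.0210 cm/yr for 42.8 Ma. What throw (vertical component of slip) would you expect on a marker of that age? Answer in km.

dip-slip = rate × time = 0.0210 cm/yr × 42.8 Ma = 8988 m
throw = dip-slip × sin(dip) = 8988 × sin(49°) = 6780 m = 6.78 km

6.78 km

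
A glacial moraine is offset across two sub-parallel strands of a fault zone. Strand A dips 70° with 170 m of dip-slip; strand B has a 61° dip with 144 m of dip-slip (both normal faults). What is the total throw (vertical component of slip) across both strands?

286 m

throw_A = 170 × sin(70°) = 159.7 m
throw_B = 144 × sin(61°) = 125.9 m
total = 159.7 + 125.9 = 286 m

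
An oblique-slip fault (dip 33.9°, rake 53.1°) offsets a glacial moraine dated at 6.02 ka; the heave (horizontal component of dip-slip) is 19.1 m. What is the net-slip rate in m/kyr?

dip-slip = heave / cos(dip) = 19.1 / cos(33.9°) = 23.01 m
net slip = dip-slip / sin(rake) = 23.01 / sin(53.1°) = 28.78 m
rate = 28.78 m / 6.02 ka = 0.00478 m/yr = 4.78 m/kyr

4.78 m/kyr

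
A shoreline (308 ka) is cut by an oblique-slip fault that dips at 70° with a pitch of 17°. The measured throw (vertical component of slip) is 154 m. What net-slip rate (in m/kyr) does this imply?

dip-slip = throw / sin(dip) = 154 / sin(70°) = 163.9 m
net slip = dip-slip / sin(rake) = 163.9 / sin(17°) = 560.5 m
rate = 560.5 m / 308 ka = 0.00182 m/yr = 1.82 m/kyr

1.82 m/kyr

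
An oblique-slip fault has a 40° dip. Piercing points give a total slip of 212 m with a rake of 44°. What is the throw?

dip-slip = net slip × sin(rake) = 212 m × sin(44°) = 147.3 m
throw = dip-slip × sin(dip) = 147.3 × sin(40°) = 94.7 m

94.7 m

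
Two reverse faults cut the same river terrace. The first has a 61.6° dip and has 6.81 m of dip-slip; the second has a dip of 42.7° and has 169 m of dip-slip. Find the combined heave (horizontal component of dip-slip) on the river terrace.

127 m

heave_A = 6.81 × cos(61.6°) = 3.239 m
heave_B = 169 × cos(42.7°) = 124.2 m
total = 3.239 + 124.2 = 127 m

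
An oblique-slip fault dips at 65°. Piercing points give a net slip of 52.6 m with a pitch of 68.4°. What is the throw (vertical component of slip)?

44.3 m

dip-slip = net slip × sin(rake) = 52.6 m × sin(68.4°) = 48.91 m
throw = dip-slip × sin(dip) = 48.91 × sin(65°) = 44.3 m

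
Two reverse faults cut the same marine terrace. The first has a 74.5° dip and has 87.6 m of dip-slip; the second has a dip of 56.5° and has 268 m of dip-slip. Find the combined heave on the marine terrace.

heave_A = 87.6 × cos(74.5°) = 23.41 m
heave_B = 268 × cos(56.5°) = 147.9 m
total = 23.41 + 147.9 = 171 m

171 m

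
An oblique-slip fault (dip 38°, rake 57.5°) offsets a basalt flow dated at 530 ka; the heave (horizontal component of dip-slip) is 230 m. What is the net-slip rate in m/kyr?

0.653 m/kyr

dip-slip = heave / cos(dip) = 230 / cos(38°) = 291.9 m
net slip = dip-slip / sin(rake) = 291.9 / sin(57.5°) = 346.1 m
rate = 346.1 m / 530 ka = 0.000653 m/yr = 0.653 m/kyr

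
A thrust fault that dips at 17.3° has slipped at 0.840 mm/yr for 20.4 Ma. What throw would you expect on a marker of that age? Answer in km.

dip-slip = rate × time = 0.840 mm/yr × 20.4 Ma = 17140 m
throw = dip-slip × sin(dip) = 17140 × sin(17.3°) = 5100 m = 5.10 km

5.10 km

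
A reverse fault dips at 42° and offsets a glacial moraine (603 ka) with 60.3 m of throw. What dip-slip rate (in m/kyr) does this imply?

dip-slip = throw / sin(dip) = 60.3 m / sin(42°) = 90.12 m
rate = 90.12 m / 603 ka = 0.000149 m/yr = 0.149 m/kyr

0.149 m/kyr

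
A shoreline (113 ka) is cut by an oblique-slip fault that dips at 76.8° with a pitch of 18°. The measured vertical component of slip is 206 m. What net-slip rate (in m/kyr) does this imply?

6.06 m/kyr

dip-slip = throw / sin(dip) = 206 / sin(76.8°) = 211.6 m
net slip = dip-slip / sin(rake) = 211.6 / sin(18°) = 684.7 m
rate = 684.7 m / 113 ka = 0.00606 m/yr = 6.06 m/kyr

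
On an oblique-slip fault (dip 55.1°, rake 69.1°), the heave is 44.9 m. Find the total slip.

dip-slip = heave / cos(dip) = 44.9 / cos(55.1°) = 78.48 m
net slip = dip-slip / sin(rake) = 78.48 / sin(69.1°) = 84 m

84 m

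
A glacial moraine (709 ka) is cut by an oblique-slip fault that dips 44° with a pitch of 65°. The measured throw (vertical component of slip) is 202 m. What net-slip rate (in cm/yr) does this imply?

0.0453 cm/yr

dip-slip = throw / sin(dip) = 202 / sin(44°) = 290.8 m
net slip = dip-slip / sin(rake) = 290.8 / sin(65°) = 320.9 m
rate = 320.9 m / 709 ka = 0.000453 m/yr = 0.0453 cm/yr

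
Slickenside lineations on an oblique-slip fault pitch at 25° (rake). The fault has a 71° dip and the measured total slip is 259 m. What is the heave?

dip-slip = net slip × sin(rake) = 259 m × sin(25°) = 109.5 m
heave = dip-slip × cos(dip) = 109.5 × cos(71°) = 35.6 m

35.6 m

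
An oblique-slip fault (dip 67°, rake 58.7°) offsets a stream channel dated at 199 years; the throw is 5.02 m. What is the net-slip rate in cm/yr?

dip-slip = throw / sin(dip) = 5.02 / sin(67°) = 5.454 m
net slip = dip-slip / sin(rake) = 5.454 / sin(58.7°) = 6.382 m
rate = 6.382 m / 199 years = 0.0321 m/yr = 3.21 cm/yr

3.21 cm/yr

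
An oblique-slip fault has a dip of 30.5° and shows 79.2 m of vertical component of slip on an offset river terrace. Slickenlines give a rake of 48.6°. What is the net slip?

dip-slip = throw / sin(dip) = 79.2 / sin(30.5°) = 156 m
net slip = dip-slip / sin(rake) = 156 / sin(48.6°) = 208 m

208 m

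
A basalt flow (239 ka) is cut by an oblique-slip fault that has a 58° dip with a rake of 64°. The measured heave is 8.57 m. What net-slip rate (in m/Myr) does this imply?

75.3 m/Myr

dip-slip = heave / cos(dip) = 8.57 / cos(58°) = 16.17 m
net slip = dip-slip / sin(rake) = 16.17 / sin(64°) = 17.99 m
rate = 17.99 m / 239 ka = 0.0000753 m/yr = 75.3 m/Myr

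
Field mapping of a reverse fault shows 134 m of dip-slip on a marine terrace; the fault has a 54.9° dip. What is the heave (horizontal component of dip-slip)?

77.1 m

heave = dip-slip × cos(dip) = 134 m × cos(54.9°) = 77.1 m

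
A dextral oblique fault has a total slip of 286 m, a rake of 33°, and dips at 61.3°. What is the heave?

74.8 m

dip-slip = net slip × sin(rake) = 286 m × sin(33°) = 155.8 m
heave = dip-slip × cos(dip) = 155.8 × cos(61.3°) = 74.8 m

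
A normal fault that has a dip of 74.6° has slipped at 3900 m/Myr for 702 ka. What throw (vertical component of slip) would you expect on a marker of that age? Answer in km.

2.64 km

dip-slip = rate × time = 3900 m/Myr × 702 ka = 2738 m
throw = dip-slip × sin(dip) = 2738 × sin(74.6°) = 2640 m = 2.64 km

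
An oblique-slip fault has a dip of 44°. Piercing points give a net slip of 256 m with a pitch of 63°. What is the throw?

158 m

dip-slip = net slip × sin(rake) = 256 m × sin(63°) = 228.1 m
throw = dip-slip × sin(dip) = 228.1 × sin(44°) = 158 m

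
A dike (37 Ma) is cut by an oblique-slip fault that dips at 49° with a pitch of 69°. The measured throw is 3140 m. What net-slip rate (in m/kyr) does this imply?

dip-slip = throw / sin(dip) = 3140 / sin(49°) = 4161 m
net slip = dip-slip / sin(rake) = 4161 / sin(69°) = 4457 m
rate = 4457 m / 37 Ma = 0.000120 m/yr = 0.120 m/kyr

0.120 m/kyr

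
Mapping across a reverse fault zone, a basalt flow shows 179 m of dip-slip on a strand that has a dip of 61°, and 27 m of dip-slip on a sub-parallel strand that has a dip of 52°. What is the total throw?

throw_A = 179 × sin(61°) = 156.6 m
throw_B = 27 × sin(52°) = 21.28 m
total = 156.6 + 21.28 = 178 m

178 m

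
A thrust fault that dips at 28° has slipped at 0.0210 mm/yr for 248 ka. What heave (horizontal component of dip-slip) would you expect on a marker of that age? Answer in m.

dip-slip = rate × time = 0.0210 mm/yr × 248 ka = 5.208 m
heave = dip-slip × cos(dip) = 5.208 × cos(28°) = 4.60 m

4.60 m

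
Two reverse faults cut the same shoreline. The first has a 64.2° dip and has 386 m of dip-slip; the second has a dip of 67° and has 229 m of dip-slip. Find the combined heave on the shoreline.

257 m

heave_A = 386 × cos(64.2°) = 168 m
heave_B = 229 × cos(67°) = 89.48 m
total = 168 + 89.48 = 257 m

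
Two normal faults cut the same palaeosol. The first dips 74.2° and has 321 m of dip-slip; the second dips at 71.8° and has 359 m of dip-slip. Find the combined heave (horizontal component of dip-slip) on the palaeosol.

heave_A = 321 × cos(74.2°) = 87.40 m
heave_B = 359 × cos(71.8°) = 112.1 m
total = 87.40 + 112.1 = 200 m

200 m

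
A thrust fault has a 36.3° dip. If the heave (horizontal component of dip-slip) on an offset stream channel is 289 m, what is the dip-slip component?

dip-slip = heave / cos(dip) = 289 / cos(36.3°) = 359 m

359 m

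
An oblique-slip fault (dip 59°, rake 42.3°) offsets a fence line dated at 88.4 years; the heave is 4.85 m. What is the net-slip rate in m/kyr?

dip-slip = heave / cos(dip) = 4.85 / cos(59°) = 9.417 m
net slip = dip-slip / sin(rake) = 9.417 / sin(42.3°) = 13.99 m
rate = 13.99 m / 88.4 years = 0.158 m/yr = 158 m/kyr

158 m/kyr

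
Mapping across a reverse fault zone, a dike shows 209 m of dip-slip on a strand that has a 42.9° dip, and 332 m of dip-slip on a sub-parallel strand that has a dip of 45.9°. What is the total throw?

throw_A = 209 × sin(42.9°) = 142.3 m
throw_B = 332 × sin(45.9°) = 238.4 m
total = 142.3 + 238.4 = 381 m

381 m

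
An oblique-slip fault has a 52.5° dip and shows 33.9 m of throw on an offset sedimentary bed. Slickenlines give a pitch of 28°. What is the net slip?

dip-slip = throw / sin(dip) = 33.9 / sin(52.5°) = 42.73 m
net slip = dip-slip / sin(rake) = 42.73 / sin(28°) = 91 m

91 m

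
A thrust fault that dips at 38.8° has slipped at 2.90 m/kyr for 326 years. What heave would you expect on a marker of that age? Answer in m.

dip-slip = rate × time = 2.90 m/kyr × 326 years = 0.9454 m
heave = dip-slip × cos(dip) = 0.9454 × cos(38.8°) = 0.737 m

0.737 m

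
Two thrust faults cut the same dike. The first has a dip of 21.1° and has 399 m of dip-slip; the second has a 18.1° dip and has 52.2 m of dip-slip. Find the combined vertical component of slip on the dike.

throw_A = 399 × sin(21.1°) = 143.6 m
throw_B = 52.2 × sin(18.1°) = 16.22 m
total = 143.6 + 16.22 = 160 m

160 m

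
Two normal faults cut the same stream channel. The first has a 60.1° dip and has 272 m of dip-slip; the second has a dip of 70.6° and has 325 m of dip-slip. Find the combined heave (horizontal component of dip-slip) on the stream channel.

heave_A = 272 × cos(60.1°) = 135.6 m
heave_B = 325 × cos(70.6°) = 108 m
total = 135.6 + 108 = 244 m

244 m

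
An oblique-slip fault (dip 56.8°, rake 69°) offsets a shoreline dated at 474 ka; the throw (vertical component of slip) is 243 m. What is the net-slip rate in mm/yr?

dip-slip = throw / sin(dip) = 243 / sin(56.8°) = 290.4 m
net slip = dip-slip / sin(rake) = 290.4 / sin(69°) = 311.1 m
rate = 311.1 m / 474 ka = 0.000656 m/yr = 0.656 mm/yr

0.656 mm/yr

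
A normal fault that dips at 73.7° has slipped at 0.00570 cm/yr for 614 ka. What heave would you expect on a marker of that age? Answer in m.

dip-slip = rate × time = 0.00570 cm/yr × 614 ka = 35 m
heave = dip-slip × cos(dip) = 35 × cos(73.7°) = 9.82 m

9.82 m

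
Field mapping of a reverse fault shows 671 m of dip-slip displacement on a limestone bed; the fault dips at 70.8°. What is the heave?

221 m

heave = dip-slip × cos(dip) = 671 m × cos(70.8°) = 221 m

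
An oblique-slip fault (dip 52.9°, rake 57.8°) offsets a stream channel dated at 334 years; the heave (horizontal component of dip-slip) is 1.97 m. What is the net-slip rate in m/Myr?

dip-slip = heave / cos(dip) = 1.97 / cos(52.9°) = 3.266 m
net slip = dip-slip / sin(rake) = 3.266 / sin(57.8°) = 3.859 m
rate = 3.859 m / 334 years = 0.0116 m/yr = 11600 m/Myr

11600 m/Myr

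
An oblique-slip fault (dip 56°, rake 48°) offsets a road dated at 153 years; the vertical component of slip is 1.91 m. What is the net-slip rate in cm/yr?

dip-slip = throw / sin(dip) = 1.91 / sin(56°) = 2.304 m
net slip = dip-slip / sin(rake) = 2.304 / sin(48°) = 3.100 m
rate = 3.100 m / 153 years = 0.0203 m/yr = 2.03 cm/yr

2.03 cm/yr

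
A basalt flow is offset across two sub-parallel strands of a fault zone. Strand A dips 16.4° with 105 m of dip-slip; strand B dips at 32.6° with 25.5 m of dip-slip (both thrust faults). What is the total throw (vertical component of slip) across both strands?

throw_A = 105 × sin(16.4°) = 29.65 m
throw_B = 25.5 × sin(32.6°) = 13.74 m
total = 29.65 + 13.74 = 43.4 m

43.4 m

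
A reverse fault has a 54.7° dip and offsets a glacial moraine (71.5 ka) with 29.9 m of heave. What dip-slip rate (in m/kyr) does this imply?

dip-slip = heave / cos(dip) = 29.9 m / cos(54.7°) = 51.74 m
rate = 51.74 m / 71.5 ka = 0.000724 m/yr = 0.724 m/kyr

0.724 m/kyr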